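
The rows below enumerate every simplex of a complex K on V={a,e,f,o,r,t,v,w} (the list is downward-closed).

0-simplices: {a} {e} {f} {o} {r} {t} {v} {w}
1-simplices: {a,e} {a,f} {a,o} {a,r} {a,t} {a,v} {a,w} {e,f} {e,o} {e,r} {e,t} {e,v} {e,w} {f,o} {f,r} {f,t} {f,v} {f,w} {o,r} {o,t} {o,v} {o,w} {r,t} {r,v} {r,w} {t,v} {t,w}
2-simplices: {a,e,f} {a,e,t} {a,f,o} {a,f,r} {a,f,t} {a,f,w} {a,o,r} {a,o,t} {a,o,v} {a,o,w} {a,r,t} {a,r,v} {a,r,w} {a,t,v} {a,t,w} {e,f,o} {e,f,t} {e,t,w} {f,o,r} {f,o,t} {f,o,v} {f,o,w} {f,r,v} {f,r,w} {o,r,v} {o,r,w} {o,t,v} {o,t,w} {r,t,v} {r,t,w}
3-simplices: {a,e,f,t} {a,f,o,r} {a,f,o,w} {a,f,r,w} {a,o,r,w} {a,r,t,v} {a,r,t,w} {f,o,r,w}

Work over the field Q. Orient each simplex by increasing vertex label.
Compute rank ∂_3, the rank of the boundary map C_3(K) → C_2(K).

n_0=8 n_1=27 n_2=30 n_3=8  [Q]
∂1: piv[ae,af,ao,ar,at,av,aw] rk=7  ker:ef,eo,er,et,ev,ew,fo,fr,ft,fv,fw,or,ot,ov,ow,rt,rv,rw,tv,tw
∂2: piv[aef,aet,afo,afr,aft,afw,aor,aot,aov,aow,art,arv,arw,atv,atw,efo,etw,fov] rk=18  ker:eft,for,fot,fow,frv,frw,orv,orw,otv,otw,rtv,rtw
∂3: piv[aeft,afor,afow,afrw,aorw,artv,artw] rk=7  ker:forw
rk∂_3=7

rank∂_3=7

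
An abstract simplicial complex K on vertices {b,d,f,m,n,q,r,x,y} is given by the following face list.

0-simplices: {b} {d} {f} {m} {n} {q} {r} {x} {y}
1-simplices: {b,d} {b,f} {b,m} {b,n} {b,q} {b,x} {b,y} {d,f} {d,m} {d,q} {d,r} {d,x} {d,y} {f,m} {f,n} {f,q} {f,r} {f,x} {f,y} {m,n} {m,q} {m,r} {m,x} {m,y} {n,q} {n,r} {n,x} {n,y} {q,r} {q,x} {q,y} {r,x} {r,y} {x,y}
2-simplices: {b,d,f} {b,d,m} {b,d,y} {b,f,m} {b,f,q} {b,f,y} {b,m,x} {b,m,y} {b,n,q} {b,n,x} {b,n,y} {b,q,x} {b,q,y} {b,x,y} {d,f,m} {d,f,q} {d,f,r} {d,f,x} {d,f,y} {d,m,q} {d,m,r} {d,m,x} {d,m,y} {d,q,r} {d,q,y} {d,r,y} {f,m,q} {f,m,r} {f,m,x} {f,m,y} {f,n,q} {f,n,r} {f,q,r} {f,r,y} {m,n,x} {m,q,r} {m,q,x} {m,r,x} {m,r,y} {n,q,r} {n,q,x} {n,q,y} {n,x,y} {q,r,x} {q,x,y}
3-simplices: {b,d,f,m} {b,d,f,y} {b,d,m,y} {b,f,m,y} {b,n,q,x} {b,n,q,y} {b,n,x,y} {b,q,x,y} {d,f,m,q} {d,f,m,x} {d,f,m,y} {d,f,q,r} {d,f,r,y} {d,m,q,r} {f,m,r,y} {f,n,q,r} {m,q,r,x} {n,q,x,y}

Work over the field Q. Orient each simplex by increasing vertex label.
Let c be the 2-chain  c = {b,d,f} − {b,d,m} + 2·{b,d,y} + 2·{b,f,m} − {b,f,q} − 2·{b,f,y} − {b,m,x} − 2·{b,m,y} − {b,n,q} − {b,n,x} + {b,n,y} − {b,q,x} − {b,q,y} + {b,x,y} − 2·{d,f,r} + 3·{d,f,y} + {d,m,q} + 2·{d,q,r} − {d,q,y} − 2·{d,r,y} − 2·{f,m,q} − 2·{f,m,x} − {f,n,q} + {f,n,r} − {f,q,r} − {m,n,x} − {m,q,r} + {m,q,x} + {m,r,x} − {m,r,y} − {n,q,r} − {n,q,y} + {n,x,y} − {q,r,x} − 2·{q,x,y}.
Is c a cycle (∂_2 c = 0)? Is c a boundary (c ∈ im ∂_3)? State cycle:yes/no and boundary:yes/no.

cycle:no boundary:no

n_0=9 n_1=34 n_2=45 n_3=18  [Q]
∂1: piv[bd,bf,bm,bn,bq,bx,by,dr] rk=8  ker:df,dm,dq,dx,dy,fm,fn,fq,fr,fx,fy,mn,mq,mr,mx,my,nq,nr,nx,ny,qr,qx,qy,rx,ry,xy
∂2: piv[bdf,bdm,bdy,bfm,bfq,bfy,bmx,bmy,bnq,bnx,bny,bqx,bqy,bxy,dfq,dfr,dfx,dmq,dmr,dmx,dqr,dry,fnq,fnr,mnx,mrx] rk=26  ker:dfm,dfy,dmy,dqy,fmq,fmr,fmx,fmy,fqr,fry,mqr,mqx,mry,nqr,nqx,nqy,nxy,qrx,qxy
∂3: piv[bdfm,bdfy,bdmy,bfmy,bnqx,bnqy,bnxy,bqxy,dfmq,dfmx,dfqr,dfry,dmqr,fmry,fnqr,mqrx] rk=16  ker:dfmy,nqxy
∂2c = 2·{b,d} − 2·{b,f} − 4·{b,m} − {b,n} + 4·{b,x} + {b,y} + 2·{d,f} − 2·{d,r} + 2·{d,y} − 2·{f,m} + {f,q} − 2·{f,r} + 2·{f,x} + {f,y} − {m,n} − {m,q} + {m,r} − 4·{m,x} − {m,y} − 4·{n,q} + 2·{n,r} − {n,x} + {n,y} − 2·{q,r} − {q,x} − {q,y} − 3·{r,y}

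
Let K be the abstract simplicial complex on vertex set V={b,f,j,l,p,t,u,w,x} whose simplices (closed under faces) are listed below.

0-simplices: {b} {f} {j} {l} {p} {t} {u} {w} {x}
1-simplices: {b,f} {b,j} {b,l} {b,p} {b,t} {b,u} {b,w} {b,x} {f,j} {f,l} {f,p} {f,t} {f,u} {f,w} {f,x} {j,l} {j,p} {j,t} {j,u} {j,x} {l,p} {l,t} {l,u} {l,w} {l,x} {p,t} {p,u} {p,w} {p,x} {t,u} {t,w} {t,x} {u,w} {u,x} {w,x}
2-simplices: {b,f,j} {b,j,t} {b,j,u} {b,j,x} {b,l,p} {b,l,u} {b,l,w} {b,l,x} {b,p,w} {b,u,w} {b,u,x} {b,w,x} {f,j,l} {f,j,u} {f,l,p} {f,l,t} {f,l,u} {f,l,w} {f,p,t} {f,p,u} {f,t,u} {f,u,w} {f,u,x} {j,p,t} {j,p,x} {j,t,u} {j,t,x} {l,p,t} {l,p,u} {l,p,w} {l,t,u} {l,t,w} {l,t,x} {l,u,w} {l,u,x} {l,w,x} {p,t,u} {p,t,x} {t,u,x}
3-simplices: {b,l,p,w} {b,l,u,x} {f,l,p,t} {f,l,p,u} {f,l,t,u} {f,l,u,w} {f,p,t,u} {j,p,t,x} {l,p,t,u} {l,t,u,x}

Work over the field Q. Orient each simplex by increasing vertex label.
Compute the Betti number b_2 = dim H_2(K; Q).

b_2=3

n_0=9 n_1=35 n_2=39 n_3=10  [Q]
∂1: piv[bf,bj,bl,bp,bt,bu,bw,bx] rk=8  ker:fj,fl,fp,ft,fu,fw,fx,jl,jp,jt,ju,jx,lp,lt,lu,lw,lx,pt,pu,pw,px,tu,tw,tx,uw,ux,wx
∂2: piv[bfj,bjt,bju,bjx,blp,blu,blw,blx,bpw,buw,bux,bwx,fjl,fju,flp,flt,flu,flw,fpt,fpu,ftu,fux,jpt,jpx,jtu,jtx,ltw] rk=27  ker:fuw,lpt,lpu,lpw,ltu,ltx,luw,lux,lwx,ptu,ptx,tux
∂3: piv[blpw,blux,flpt,flpu,fltu,fluw,fptu,jptx,ltux] rk=9  ker:lptu
b_2=(39−27)−9=3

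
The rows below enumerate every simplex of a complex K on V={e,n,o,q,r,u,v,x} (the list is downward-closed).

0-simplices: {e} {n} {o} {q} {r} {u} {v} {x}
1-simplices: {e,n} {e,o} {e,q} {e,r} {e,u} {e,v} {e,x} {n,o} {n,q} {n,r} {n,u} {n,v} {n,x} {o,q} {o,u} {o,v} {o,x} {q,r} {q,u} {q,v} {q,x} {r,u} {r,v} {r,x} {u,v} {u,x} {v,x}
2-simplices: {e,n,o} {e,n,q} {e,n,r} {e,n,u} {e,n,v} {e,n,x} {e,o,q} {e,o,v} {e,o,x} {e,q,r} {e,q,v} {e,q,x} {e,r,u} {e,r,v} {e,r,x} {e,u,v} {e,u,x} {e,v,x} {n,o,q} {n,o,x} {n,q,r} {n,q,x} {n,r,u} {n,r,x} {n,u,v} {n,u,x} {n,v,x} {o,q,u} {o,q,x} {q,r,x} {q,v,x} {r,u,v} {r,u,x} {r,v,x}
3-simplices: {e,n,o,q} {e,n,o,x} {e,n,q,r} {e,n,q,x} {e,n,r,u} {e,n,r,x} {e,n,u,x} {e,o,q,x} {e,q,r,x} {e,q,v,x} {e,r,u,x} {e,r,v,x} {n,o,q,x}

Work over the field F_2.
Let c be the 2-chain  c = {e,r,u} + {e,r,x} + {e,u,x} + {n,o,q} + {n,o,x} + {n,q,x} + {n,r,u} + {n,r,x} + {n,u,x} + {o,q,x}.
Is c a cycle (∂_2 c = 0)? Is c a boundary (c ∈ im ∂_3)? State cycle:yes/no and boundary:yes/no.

n_0=8 n_1=27 n_2=34 n_3=13  [Z2]
∂1: piv[en,eo,eq,er,eu,ev,ex] rk=7  ker:no,nq,nr,nu,nv,nx,oq,ou,ov,ox,qr,qu,qv,qx,ru,rv,rx,uv,ux,vx
∂2: piv[eno,enq,enr,enu,env,enx,eoq,eov,eox,eqr,eqv,eqx,eru,erv,erx,euv,eux,evx,oqu] rk=19  ker:noq,nox,nqr,nqx,nru,nrx,nuv,nux,nvx,oqx,qrx,qvx,ruv,rux,rvx
∂3: piv[enoq,enox,enqr,enqx,enru,enrx,enux,eoqx,eqrx,eqvx,erux,ervx] rk=12  ker:noqx
∂2c = 0
c vs im∂3: reduces to 0 ⇒ boundary

cycle:yes boundary:yes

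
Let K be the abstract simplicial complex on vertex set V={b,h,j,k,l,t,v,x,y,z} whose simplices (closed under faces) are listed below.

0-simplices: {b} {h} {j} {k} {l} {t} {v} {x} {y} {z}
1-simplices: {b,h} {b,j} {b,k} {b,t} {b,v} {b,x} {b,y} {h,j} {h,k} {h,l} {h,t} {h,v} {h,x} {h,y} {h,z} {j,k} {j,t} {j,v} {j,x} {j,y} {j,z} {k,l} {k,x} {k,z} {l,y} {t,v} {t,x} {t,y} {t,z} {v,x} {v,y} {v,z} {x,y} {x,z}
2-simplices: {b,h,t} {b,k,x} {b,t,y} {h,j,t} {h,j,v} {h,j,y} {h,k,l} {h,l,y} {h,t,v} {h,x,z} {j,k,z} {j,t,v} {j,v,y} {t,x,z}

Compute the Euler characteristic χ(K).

n_0=10 n_1=34 n_2=14
χ=+10−34+14=-10

χ(K)=-10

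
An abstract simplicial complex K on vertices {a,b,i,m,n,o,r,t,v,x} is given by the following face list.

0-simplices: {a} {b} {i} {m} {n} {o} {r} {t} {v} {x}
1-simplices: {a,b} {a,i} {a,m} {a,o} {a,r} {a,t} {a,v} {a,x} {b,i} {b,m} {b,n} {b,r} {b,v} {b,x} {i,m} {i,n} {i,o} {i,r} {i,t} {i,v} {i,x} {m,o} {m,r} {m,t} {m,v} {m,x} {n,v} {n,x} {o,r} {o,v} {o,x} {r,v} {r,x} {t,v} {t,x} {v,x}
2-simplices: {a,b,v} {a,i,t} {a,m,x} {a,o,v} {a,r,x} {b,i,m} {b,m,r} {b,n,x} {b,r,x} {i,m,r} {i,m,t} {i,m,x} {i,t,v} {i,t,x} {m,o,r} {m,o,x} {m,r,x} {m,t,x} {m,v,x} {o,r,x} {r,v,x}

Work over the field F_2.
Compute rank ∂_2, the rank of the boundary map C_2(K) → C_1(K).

n_0=10 n_1=36 n_2=21  [Z2]
∂1: piv[ab,ai,am,ao,ar,at,av,ax,bn] rk=9  ker:bi,bm,br,bv,bx,im,in,io,ir,it,iv,ix,mo,mr,mt,mv,mx,nv,nx,or,ov,ox,rv,rx,tv,tx,vx
∂2: piv[abv,ait,amx,aov,arx,bim,bmr,bnx,brx,imr,imt,imx,itv,itx,mor,mox,mrx,mvx,rvx] rk=19  ker:mtx,orx
rk∂_2=19

rank∂_2=19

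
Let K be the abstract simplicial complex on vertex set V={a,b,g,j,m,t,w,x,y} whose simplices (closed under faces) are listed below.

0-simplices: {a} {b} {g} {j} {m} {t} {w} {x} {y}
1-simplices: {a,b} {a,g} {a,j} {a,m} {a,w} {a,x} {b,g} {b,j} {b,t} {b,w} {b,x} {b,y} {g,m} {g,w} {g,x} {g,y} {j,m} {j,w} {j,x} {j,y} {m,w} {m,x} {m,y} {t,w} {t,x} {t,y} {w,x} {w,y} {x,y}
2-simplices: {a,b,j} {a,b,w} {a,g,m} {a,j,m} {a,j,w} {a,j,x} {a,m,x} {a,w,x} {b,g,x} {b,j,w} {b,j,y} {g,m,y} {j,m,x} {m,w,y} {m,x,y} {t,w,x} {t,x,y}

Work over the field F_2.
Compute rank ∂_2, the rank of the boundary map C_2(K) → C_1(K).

n_0=9 n_1=29 n_2=17  [Z2]
∂1: piv[ab,ag,aj,am,aw,ax,bt,by] rk=8  ker:bg,bj,bw,bx,gm,gw,gx,gy,jm,jw,jx,jy,mw,mx,my,tw,tx,ty,wx,wy,xy
∂2: piv[abj,abw,agm,ajm,ajw,ajx,amx,awx,bgx,bjy,gmy,mwy,mxy,twx,txy] rk=15  ker:bjw,jmx
rk∂_2=15

rank∂_2=15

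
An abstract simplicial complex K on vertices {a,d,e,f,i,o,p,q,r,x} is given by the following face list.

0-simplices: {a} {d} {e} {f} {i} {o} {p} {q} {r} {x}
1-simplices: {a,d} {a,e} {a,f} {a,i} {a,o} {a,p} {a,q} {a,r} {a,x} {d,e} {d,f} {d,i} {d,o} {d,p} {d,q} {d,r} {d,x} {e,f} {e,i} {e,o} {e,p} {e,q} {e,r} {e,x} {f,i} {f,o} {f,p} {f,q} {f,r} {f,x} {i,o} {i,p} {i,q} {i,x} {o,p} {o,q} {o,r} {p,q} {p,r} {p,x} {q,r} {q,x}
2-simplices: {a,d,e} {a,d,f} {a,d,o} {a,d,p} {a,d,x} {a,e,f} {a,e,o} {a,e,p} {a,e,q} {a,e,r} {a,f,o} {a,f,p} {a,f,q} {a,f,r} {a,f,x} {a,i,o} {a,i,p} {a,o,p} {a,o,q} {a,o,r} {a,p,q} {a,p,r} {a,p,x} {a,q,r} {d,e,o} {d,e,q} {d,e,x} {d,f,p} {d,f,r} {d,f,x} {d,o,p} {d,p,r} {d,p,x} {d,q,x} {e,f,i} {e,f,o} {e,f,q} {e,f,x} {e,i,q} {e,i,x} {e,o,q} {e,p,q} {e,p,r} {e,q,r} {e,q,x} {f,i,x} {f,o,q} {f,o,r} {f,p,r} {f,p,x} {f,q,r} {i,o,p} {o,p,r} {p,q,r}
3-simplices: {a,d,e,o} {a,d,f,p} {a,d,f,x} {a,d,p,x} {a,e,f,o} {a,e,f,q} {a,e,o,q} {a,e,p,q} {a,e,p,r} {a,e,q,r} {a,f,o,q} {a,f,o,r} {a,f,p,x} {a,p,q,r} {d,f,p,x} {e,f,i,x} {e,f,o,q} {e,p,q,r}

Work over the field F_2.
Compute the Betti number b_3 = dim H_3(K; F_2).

n_0=10 n_1=42 n_2=54 n_3=18  [Z2]
∂1: piv[ad,ae,af,ai,ao,ap,aq,ar,ax] rk=9  ker:de,df,di,do,dp,dq,dr,dx,ef,ei,eo,ep,eq,er,ex,fi,fo,fp,fq,fr,fx,io,ip,iq,ix,op,oq,or,pq,pr,px,qr,qx
∂2: piv[ade,adf,ado,adp,adx,aef,aeo,aep,aeq,aer,afo,afp,afq,afr,afx,aio,aip,aop,aoq,aor,apq,apr,apx,aqr,deq,dex,dfr,dqx,efi,eiq,eix] rk=31  ker:deo,dfp,dfx,dop,dpr,dpx,efo,efq,efx,eoq,epq,epr,eqr,eqx,fix,foq,for,fpr,fpx,fqr,iop,opr,pqr
∂3: piv[adeo,adfp,adfx,adpx,aefo,aefq,aeoq,aepq,aepr,aeqr,afoq,afor,afpx,apqr,efix] rk=15  ker:dfpx,efoq,epqr
b_3=(18−15)−0=3

b_3=3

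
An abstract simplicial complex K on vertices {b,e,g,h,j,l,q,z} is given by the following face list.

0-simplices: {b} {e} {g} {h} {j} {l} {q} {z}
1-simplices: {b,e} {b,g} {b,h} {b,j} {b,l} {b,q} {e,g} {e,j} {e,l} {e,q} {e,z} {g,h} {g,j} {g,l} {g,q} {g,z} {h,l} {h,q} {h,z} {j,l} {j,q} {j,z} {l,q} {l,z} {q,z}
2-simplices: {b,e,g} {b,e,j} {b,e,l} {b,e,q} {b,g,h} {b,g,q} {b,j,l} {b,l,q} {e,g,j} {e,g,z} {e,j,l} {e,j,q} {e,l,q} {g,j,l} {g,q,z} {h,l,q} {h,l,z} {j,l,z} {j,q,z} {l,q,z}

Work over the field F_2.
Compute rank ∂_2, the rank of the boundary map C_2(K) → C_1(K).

n_0=8 n_1=25 n_2=20  [Z2]
∂1: piv[be,bg,bh,bj,bl,bq,ez] rk=7  ker:eg,ej,el,eq,gh,gj,gl,gq,gz,hl,hq,hz,jl,jq,jz,lq,lz,qz
∂2: piv[beg,bej,bel,beq,bgh,bgq,bjl,blq,egj,egz,ejq,gjl,gqz,hlq,hlz,jlz,jqz] rk=17  ker:ejl,elq,lqz
rk∂_2=17

rank∂_2=17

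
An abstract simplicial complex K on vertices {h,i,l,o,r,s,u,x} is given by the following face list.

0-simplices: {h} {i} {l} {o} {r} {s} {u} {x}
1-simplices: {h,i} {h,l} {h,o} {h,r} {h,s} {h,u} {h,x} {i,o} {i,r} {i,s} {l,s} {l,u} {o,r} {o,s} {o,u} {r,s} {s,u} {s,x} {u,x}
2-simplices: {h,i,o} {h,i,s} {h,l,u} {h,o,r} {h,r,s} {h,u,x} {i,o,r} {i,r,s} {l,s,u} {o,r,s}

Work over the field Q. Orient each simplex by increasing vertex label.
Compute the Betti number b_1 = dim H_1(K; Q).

b_1=3

n_0=8 n_1=19 n_2=10  [Q]
∂1: piv[hi,hl,ho,hr,hs,hu,hx] rk=7  ker:io,ir,is,ls,lu,or,os,ou,rs,su,sx,ux
∂2: piv[hio,his,hlu,hor,hrs,hux,ior,lsu,ors] rk=9  ker:irs
b_1=(19−7)−9=3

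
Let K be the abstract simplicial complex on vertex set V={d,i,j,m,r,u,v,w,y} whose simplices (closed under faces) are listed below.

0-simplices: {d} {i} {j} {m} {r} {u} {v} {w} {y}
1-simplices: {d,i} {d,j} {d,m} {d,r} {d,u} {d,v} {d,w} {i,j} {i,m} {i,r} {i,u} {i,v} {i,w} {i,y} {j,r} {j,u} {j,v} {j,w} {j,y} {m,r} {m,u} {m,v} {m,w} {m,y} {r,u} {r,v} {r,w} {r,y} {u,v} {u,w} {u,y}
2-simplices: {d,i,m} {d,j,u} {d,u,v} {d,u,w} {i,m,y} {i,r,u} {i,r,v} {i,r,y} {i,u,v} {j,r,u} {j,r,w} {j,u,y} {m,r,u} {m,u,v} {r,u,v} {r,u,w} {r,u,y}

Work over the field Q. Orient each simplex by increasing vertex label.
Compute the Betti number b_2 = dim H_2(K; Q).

b_2=1

n_0=9 n_1=31 n_2=17  [Q]
∂1: piv[di,dj,dm,dr,du,dv,dw,iy] rk=8  ker:ij,im,ir,iu,iv,iw,jr,ju,jv,jw,jy,mr,mu,mv,mw,my,ru,rv,rw,ry,uv,uw,uy
∂2: piv[dim,dju,duv,duw,imy,iru,irv,iry,iuv,jru,jrw,juy,mru,muv,ruw,ruy] rk=16  ker:ruv
b_2=(17−16)−0=1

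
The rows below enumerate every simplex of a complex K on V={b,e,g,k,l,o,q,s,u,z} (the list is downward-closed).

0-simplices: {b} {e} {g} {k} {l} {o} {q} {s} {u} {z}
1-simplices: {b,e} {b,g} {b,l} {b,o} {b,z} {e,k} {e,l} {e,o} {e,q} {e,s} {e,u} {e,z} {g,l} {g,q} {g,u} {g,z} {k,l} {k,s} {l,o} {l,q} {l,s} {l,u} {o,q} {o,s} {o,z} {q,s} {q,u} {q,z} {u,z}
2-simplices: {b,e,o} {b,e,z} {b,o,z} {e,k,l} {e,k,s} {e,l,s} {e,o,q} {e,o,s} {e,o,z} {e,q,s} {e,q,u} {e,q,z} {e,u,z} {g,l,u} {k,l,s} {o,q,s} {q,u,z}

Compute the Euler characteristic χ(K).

n_0=10 n_1=29 n_2=17
χ=+10−29+17=-2

χ(K)=-2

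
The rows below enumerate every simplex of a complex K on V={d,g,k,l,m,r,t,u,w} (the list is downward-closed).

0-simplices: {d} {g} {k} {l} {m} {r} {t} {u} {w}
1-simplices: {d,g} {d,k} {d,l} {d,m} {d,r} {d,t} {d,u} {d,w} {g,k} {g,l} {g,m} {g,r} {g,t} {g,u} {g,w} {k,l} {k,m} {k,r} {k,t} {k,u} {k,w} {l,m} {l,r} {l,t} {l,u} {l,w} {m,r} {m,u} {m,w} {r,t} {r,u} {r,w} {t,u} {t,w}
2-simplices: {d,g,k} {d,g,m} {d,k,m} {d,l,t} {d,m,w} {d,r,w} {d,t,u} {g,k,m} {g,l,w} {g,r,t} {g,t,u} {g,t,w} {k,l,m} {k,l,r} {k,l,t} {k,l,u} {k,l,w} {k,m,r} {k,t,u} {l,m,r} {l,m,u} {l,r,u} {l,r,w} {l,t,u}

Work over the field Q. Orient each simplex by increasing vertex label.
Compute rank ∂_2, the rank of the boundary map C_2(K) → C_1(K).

n_0=9 n_1=34 n_2=24  [Q]
∂1: piv[dg,dk,dl,dm,dr,dt,du,dw] rk=8  ker:gk,gl,gm,gr,gt,gu,gw,kl,km,kr,kt,ku,kw,lm,lr,lt,lu,lw,mr,mu,mw,rt,ru,rw,tu,tw
∂2: piv[dgk,dgm,dkm,dlt,dmw,drw,dtu,glw,grt,gtu,gtw,klm,klr,klt,klu,klw,kmr,ktu,lmu,lru,lrw] rk=21  ker:gkm,lmr,ltu
rk∂_2=21

rank∂_2=21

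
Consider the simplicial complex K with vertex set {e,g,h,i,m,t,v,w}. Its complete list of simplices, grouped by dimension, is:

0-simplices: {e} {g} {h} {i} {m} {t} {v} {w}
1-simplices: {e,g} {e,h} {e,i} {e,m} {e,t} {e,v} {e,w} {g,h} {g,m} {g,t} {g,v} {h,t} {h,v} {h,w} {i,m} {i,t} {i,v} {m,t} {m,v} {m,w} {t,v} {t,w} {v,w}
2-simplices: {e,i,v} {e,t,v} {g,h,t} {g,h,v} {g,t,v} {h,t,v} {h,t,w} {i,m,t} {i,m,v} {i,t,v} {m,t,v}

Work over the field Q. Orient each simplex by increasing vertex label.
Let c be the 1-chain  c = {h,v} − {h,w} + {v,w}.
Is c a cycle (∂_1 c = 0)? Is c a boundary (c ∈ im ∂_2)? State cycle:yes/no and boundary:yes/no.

cycle:yes boundary:no

n_0=8 n_1=23 n_2=11  [Q]
∂1: piv[eg,eh,ei,em,et,ev,ew] rk=7  ker:gh,gm,gt,gv,ht,hv,hw,im,it,iv,mt,mv,mw,tv,tw,vw
∂2: piv[eiv,etv,ght,ghv,gtv,htw,imt,imv,itv] rk=9  ker:htv,mtv
∂1c = 0
c vs im∂2: residual ≠ 0 ⇒ not boundary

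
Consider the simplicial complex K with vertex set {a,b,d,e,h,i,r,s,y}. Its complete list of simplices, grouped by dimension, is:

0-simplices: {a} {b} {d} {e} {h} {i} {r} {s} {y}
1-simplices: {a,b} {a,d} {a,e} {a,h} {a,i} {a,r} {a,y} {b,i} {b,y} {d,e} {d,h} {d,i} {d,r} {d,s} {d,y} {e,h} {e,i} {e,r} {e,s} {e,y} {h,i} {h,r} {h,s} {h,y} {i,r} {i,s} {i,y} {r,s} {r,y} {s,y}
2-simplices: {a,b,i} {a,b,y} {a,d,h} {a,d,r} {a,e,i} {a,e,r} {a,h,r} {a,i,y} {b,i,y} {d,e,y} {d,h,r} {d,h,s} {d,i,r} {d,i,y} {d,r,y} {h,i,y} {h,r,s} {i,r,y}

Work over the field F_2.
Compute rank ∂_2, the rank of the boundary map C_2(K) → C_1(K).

rank∂_2=15

n_0=9 n_1=30 n_2=18  [Z2]
∂1: piv[ab,ad,ae,ah,ai,ar,ay,ds] rk=8  ker:bi,by,de,dh,di,dr,dy,eh,ei,er,es,ey,hi,hr,hs,hy,ir,is,iy,rs,ry,sy
∂2: piv[abi,aby,adh,adr,aei,aer,ahr,aiy,dey,dhs,dir,diy,dry,hiy,hrs] rk=15  ker:biy,dhr,iry
rk∂_2=15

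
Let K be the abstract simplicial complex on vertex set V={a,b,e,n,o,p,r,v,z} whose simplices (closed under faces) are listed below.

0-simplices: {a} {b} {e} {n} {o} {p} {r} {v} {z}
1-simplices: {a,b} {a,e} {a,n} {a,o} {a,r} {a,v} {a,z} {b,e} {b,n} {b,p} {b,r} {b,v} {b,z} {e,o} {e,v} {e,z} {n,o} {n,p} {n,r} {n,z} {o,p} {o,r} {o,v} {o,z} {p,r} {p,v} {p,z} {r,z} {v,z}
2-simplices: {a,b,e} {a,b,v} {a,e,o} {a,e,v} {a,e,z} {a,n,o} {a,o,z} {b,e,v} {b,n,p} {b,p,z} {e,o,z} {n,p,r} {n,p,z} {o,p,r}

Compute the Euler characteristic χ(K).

n_0=9 n_1=29 n_2=14
χ=+9−29+14=-6

χ(K)=-6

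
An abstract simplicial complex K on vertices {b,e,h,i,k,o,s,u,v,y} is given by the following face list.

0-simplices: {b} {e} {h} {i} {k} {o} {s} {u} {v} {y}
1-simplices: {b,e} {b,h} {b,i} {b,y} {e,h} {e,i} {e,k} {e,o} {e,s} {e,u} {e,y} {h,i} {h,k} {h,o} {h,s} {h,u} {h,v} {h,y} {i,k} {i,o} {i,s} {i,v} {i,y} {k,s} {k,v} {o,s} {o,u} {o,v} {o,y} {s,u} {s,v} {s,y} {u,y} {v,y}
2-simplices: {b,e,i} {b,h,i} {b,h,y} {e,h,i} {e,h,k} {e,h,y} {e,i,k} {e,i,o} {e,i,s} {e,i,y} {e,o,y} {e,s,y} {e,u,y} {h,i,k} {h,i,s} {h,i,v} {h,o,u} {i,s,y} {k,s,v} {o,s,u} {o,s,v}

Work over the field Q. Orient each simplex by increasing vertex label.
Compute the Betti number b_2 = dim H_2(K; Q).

b_2=2

n_0=10 n_1=34 n_2=21  [Q]
∂1: piv[be,bh,bi,by,ek,eo,es,eu,hv] rk=9  ker:eh,ei,ey,hi,hk,ho,hs,hu,hy,ik,io,is,iv,iy,ks,kv,os,ou,ov,oy,su,sv,sy,uy,vy
∂2: piv[bei,bhi,bhy,ehi,ehk,ehy,eik,eio,eis,eiy,eoy,esy,euy,his,hiv,hou,ksv,osu,osv] rk=19  ker:hik,isy
b_2=(21−19)−0=2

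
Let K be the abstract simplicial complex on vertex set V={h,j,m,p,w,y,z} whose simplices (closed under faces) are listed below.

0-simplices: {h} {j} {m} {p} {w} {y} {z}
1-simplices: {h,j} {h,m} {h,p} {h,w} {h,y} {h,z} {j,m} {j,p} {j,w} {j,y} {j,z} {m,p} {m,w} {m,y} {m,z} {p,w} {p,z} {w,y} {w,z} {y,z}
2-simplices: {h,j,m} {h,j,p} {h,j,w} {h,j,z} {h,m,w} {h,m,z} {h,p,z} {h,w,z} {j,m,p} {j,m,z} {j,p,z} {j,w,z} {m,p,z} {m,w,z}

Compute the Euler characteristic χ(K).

χ(K)=1

n_0=7 n_1=20 n_2=14
χ=+7−20+14=1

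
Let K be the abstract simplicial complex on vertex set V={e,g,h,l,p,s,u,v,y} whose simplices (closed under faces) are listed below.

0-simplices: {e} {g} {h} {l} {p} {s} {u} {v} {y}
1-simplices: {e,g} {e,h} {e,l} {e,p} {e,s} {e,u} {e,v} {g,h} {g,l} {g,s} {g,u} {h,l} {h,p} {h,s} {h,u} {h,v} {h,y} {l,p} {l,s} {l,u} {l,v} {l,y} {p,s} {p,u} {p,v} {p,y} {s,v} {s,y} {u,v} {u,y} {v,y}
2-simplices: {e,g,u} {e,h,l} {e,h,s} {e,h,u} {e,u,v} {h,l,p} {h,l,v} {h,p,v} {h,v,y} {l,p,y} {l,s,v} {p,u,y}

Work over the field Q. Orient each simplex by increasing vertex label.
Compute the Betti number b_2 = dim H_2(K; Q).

b_2=0

n_0=9 n_1=31 n_2=12  [Q]
∂1: piv[eg,eh,el,ep,es,eu,ev,hy] rk=8  ker:gh,gl,gs,gu,hl,hp,hs,hu,hv,lp,ls,lu,lv,ly,ps,pu,pv,py,sv,sy,uv,uy,vy
∂2: piv[egu,ehl,ehs,ehu,euv,hlp,hlv,hpv,hvy,lpy,lsv,puy] rk=12
b_2=(12−12)−0=0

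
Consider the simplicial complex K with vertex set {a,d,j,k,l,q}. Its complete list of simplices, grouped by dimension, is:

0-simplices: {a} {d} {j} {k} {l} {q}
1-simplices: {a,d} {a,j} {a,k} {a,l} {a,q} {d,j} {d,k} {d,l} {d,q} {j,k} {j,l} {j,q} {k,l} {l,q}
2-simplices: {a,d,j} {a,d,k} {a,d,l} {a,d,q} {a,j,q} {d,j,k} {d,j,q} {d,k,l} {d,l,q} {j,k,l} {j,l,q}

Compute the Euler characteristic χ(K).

n_0=6 n_1=14 n_2=11
χ=+6−14+11=3

χ(K)=3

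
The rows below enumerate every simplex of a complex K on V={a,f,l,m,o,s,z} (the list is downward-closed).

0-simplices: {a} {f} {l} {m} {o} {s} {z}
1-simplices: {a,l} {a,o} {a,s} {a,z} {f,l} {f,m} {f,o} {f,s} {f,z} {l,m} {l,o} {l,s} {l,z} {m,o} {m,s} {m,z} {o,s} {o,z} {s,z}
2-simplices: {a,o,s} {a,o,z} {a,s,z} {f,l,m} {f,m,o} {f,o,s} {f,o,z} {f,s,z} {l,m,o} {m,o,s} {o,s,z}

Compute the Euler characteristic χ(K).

χ(K)=-1

n_0=7 n_1=19 n_2=11
χ=+7−19+11=-1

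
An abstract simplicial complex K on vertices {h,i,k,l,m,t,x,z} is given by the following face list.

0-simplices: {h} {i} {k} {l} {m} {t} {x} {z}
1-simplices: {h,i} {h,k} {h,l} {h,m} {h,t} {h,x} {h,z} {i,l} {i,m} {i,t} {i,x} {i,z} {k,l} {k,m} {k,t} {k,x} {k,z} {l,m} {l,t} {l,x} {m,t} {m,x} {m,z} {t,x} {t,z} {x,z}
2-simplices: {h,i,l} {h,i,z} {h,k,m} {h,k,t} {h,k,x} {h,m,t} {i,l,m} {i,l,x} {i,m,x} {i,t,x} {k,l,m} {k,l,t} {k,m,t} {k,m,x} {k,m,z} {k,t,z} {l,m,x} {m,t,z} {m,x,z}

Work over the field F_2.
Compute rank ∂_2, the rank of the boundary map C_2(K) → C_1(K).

n_0=8 n_1=26 n_2=19  [Z2]
∂1: piv[hi,hk,hl,hm,ht,hx,hz] rk=7  ker:il,im,it,ix,iz,kl,km,kt,kx,kz,lm,lt,lx,mt,mx,mz,tx,tz,xz
∂2: piv[hil,hiz,hkm,hkt,hkx,hmt,ilm,ilx,imx,itx,klm,klt,kmx,kmz,ktz,mxz] rk=16  ker:kmt,lmx,mtz
rk∂_2=16

rank∂_2=16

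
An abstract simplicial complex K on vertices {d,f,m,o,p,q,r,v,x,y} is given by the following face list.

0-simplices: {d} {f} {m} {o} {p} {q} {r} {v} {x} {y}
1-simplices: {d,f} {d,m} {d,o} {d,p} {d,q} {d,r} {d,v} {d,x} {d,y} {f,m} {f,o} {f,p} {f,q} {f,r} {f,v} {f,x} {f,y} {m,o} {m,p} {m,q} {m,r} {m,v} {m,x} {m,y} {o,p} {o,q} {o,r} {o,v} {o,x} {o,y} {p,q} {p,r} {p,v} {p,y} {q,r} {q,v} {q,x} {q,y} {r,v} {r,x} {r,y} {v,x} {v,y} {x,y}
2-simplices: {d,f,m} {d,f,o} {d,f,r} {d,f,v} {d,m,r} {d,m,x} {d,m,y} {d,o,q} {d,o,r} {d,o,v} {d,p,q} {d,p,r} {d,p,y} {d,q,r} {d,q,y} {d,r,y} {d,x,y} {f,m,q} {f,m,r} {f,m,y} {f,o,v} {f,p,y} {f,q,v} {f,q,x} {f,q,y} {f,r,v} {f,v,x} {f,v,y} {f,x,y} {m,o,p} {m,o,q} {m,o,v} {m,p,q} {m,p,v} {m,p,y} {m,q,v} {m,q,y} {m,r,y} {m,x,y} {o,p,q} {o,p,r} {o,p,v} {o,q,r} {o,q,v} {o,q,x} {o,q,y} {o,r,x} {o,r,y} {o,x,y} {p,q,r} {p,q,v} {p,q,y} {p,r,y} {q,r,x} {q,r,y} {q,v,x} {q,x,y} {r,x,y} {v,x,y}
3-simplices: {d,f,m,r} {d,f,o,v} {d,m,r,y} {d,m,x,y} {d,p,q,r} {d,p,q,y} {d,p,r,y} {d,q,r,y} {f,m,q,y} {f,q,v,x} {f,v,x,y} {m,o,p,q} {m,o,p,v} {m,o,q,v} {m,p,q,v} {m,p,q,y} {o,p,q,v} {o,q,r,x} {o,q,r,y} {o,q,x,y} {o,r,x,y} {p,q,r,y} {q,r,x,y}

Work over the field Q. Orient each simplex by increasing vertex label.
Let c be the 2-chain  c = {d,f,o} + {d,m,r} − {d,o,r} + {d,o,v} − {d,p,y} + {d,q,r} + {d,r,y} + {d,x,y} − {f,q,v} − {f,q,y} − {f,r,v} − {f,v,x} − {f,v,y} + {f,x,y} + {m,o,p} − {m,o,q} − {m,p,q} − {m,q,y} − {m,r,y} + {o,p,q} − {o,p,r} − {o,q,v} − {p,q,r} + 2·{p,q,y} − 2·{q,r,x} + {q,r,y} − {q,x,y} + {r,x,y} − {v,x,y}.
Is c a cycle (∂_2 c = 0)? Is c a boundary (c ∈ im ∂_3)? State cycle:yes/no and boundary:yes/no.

n_0=10 n_1=44 n_2=59 n_3=23  [Q]
∂1: piv[df,dm,do,dp,dq,dr,dv,dx,dy] rk=9  ker:fm,fo,fp,fq,fr,fv,fx,fy,mo,mp,mq,mr,mv,mx,my,op,oq,or,ov,ox,oy,pq,pr,pv,py,qr,qv,qx,qy,rv,rx,ry,vx,vy,xy
∂2: piv[dfm,dfo,dfr,dfv,dmr,dmx,dmy,doq,dor,dov,dpq,dpr,dpy,dqr,dqy,dry,dxy,fmq,fmy,fpy,fqv,fqx,fqy,frv,fvx,fvy,fxy,mop,moq,mov,mpq,mpv,oqx,oqy,orx] rk=35  ker:fmr,fov,mpy,mqv,mqy,mry,mxy,opq,opr,opv,oqr,oqv,ory,oxy,pqr,pqv,pqy,pry,qrx,qry,qvx,qxy,rxy,vxy
∂3: piv[dfmr,dfov,dmry,dmxy,dpqr,dpqy,dpry,dqry,fmqy,fqvx,fvxy,mopq,mopv,moqv,mpqv,mpqy,oqrx,oqry,oqxy,orxy] rk=20  ker:opqv,pqry,qrxy
∂2c = {d,f} + {d,m} − {d,o} − {d,p} + {d,q} − {d,v} + {d,x} − {d,y} + {f,o} − 2·{f,q} − {f,r} + 2·{f,x} + {f,y} − 2·{m,p} + {m,q} + 2·{m,y} + {o,p} − 3·{o,q} + 2·{o,v} + {p,q} − 3·{p,y} − {q,r} − 2·{q,v} + {q,x} − {r,v} − {r,x} − 2·{v,x} + {x,y}

cycle:no boundary:no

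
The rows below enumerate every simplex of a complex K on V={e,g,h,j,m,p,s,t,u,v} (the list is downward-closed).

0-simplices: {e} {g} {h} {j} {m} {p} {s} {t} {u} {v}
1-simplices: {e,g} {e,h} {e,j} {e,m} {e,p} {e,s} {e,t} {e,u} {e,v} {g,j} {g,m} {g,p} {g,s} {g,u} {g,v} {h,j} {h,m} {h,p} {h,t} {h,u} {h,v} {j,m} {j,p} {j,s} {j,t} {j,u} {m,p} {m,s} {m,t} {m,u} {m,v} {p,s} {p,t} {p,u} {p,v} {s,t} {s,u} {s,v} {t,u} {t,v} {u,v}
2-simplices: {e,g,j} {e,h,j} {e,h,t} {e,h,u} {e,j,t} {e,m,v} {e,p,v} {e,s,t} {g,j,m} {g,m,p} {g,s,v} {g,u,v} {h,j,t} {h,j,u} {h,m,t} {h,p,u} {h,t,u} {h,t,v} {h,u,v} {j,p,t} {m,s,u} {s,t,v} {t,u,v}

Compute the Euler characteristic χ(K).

χ(K)=-8

n_0=10 n_1=41 n_2=23
χ=+10−41+23=-8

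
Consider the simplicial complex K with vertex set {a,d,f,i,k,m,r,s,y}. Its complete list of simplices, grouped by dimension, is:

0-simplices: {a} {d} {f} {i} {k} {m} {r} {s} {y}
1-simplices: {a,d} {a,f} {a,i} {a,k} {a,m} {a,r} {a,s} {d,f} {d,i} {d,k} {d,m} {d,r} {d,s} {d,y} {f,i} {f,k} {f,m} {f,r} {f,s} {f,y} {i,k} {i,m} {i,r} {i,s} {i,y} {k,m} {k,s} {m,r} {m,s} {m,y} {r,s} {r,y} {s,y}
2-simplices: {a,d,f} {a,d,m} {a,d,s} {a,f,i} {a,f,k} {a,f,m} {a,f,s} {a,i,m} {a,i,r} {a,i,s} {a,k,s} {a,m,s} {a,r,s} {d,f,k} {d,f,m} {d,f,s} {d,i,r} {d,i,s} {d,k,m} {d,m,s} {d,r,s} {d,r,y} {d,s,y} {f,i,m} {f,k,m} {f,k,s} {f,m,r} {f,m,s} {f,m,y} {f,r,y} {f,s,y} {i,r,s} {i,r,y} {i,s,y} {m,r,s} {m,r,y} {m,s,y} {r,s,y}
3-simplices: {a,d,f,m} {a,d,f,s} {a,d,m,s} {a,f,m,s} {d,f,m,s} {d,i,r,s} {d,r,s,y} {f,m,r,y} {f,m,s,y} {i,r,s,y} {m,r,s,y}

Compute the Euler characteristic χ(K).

n_0=9 n_1=33 n_2=38 n_3=11
χ=+9−33+38−11=3

χ(K)=3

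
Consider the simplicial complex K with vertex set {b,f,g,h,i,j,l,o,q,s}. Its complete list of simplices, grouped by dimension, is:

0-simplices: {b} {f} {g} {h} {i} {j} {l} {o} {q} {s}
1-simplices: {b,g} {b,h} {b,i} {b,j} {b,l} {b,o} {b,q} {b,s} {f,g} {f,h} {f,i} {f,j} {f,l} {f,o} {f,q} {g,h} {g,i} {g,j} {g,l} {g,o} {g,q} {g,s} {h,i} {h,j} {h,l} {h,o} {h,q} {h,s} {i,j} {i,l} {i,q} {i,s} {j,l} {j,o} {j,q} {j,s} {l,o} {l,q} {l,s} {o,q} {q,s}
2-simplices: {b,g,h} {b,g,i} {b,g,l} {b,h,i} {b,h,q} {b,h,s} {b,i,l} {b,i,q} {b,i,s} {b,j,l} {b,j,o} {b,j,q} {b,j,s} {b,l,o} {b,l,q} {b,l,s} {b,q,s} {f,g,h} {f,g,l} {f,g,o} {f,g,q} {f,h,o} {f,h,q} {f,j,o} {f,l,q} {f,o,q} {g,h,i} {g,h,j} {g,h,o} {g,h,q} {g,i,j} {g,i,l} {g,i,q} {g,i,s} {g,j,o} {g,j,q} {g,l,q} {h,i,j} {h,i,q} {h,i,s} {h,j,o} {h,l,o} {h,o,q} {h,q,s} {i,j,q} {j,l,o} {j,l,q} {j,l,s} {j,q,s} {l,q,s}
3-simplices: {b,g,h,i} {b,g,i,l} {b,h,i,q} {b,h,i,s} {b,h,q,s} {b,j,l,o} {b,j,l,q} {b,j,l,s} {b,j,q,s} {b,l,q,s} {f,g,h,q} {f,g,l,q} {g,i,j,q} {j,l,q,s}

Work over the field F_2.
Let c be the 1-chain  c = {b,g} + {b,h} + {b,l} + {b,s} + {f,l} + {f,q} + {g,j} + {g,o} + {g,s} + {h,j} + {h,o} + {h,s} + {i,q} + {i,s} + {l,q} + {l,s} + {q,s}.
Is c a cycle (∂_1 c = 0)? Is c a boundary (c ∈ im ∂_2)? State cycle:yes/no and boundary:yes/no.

cycle:yes boundary:yes

n_0=10 n_1=41 n_2=50 n_3=14  [Z2]
∂1: piv[bg,bh,bi,bj,bl,bo,bq,bs,fg] rk=9  ker:fh,fi,fj,fl,fo,fq,gh,gi,gj,gl,go,gq,gs,hi,hj,hl,ho,hq,hs,ij,il,iq,is,jl,jo,jq,js,lo,lq,ls,oq,qs
∂2: piv[bgh,bgi,bgl,bhi,bhq,bhs,bil,biq,bis,bjl,bjo,bjq,bjs,blo,blq,bls,bqs,fgh,fgl,fgo,fgq,fho,fhq,fjo,foq,ghj,gij,gis,gjo,gjq,hlo] rk=31  ker:flq,ghi,gho,ghq,gil,giq,glq,hij,hiq,his,hjo,hoq,hqs,ijq,jlo,jlq,jls,jqs,lqs
∂3: piv[bghi,bgil,bhiq,bhis,bhqs,bjlo,bjlq,bjls,bjqs,blqs,fghq,fglq,gijq] rk=13  ker:jlqs
∂1c = 0
c vs im∂2: reduces to 0 ⇒ boundary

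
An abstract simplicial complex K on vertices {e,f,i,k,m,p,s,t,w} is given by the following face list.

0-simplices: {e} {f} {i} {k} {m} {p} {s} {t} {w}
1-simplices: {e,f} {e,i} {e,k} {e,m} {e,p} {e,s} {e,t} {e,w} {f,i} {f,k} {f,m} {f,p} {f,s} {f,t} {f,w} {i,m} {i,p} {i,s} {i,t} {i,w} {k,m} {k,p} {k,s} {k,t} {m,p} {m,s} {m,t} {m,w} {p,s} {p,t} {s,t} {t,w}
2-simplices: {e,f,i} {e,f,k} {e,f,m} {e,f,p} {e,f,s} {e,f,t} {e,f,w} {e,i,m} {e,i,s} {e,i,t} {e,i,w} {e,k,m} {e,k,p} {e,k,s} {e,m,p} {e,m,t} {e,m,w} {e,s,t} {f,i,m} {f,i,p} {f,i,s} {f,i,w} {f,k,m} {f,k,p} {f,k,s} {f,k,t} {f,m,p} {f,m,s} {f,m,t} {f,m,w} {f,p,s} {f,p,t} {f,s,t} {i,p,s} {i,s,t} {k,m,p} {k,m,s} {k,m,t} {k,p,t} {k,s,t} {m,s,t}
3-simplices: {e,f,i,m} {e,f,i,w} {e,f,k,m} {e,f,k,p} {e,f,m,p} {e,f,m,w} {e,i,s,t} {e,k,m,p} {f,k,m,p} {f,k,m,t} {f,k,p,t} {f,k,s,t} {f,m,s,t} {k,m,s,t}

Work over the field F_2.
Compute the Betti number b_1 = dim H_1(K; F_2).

n_0=9 n_1=32 n_2=41 n_3=14  [Z2]
∂1: piv[ef,ei,ek,em,ep,es,et,ew] rk=8  ker:fi,fk,fm,fp,fs,ft,fw,im,ip,is,it,iw,km,kp,ks,kt,mp,ms,mt,mw,ps,pt,st,tw
∂2: piv[efi,efk,efm,efp,efs,eft,efw,eim,eis,eit,eiw,ekm,ekp,eks,emp,emt,emw,est,fip,fkt,fms,fps,fpt] rk=23  ker:fim,fis,fiw,fkm,fkp,fks,fmp,fmt,fmw,fst,ips,ist,kmp,kms,kmt,kpt,kst,mst
∂3: piv[efim,efiw,efkm,efkp,efmp,efmw,eist,ekmp,fkmt,fkpt,fkst,fmst,kmst] rk=13  ker:fkmp
b_1=(32−8)−23=1

b_1=1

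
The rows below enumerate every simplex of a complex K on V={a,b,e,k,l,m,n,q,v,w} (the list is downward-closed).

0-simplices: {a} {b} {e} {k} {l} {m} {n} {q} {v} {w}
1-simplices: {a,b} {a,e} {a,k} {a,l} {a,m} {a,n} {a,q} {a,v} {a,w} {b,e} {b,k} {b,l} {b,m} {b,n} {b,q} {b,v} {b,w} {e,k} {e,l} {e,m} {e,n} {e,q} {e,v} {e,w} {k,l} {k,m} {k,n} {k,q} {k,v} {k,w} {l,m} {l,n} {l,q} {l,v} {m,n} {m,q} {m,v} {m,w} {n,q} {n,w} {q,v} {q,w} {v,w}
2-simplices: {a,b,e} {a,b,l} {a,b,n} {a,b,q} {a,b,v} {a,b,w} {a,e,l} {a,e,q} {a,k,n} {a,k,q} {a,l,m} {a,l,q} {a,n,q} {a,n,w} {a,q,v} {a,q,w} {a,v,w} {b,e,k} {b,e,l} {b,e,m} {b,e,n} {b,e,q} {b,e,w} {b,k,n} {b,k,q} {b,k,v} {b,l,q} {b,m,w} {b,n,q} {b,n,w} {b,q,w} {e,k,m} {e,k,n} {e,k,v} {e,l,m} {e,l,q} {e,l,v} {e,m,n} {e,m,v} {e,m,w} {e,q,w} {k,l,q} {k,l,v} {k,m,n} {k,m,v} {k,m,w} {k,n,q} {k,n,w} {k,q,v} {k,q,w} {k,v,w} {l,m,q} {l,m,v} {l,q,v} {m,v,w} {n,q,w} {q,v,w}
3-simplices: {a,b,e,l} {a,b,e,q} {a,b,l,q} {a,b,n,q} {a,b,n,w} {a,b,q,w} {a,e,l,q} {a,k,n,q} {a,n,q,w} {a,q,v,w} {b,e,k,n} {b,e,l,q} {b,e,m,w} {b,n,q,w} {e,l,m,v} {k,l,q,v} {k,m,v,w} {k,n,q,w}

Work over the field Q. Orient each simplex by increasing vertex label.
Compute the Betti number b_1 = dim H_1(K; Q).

b_1=1

n_0=10 n_1=43 n_2=57 n_3=18  [Q]
∂1: piv[ab,ae,ak,al,am,an,aq,av,aw] rk=9  ker:be,bk,bl,bm,bn,bq,bv,bw,ek,el,em,en,eq,ev,ew,kl,km,kn,kq,kv,kw,lm,ln,lq,lv,mn,mq,mv,mw,nq,nw,qv,qw,vw
∂2: piv[abe,abl,abn,abq,abv,abw,ael,aeq,akn,akq,alm,alq,anq,anw,aqv,aqw,avw,bek,bem,ben,bew,bkn,bkv,bmw,ekm,ekv,elm,elv,emn,emv,klq,kmw,lmq] rk=33  ker:bel,beq,bkq,blq,bnq,bnw,bqw,ekn,elq,emw,eqw,klv,kmn,kmv,knq,knw,kqv,kqw,kvw,lmv,lqv,mvw,nqw,qvw
∂3: piv[abel,abeq,ablq,abnq,abnw,abqw,aelq,aknq,anqw,aqvw,bekn,bemw,elmv,klqv,kmvw,knqw] rk=16  ker:belq,bnqw
b_1=(43−9)−33=1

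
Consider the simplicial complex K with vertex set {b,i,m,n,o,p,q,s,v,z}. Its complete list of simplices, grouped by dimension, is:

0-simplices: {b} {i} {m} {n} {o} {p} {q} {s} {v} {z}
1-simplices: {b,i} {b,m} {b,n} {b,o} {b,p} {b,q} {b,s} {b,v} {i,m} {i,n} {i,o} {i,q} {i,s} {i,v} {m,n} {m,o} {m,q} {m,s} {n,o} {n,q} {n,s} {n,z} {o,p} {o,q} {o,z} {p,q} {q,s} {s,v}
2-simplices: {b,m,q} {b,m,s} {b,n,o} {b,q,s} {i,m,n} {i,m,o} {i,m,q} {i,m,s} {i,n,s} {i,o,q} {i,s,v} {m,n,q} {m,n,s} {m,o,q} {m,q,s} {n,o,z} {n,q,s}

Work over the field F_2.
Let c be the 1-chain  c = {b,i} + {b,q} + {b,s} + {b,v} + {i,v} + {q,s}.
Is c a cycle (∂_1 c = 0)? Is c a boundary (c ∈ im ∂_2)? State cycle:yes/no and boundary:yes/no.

n_0=10 n_1=28 n_2=17  [Z2]
∂1: piv[bi,bm,bn,bo,bp,bq,bs,bv,nz] rk=9  ker:im,in,io,iq,is,iv,mn,mo,mq,ms,no,nq,ns,op,oq,oz,pq,qs,sv
∂2: piv[bmq,bms,bno,bqs,imn,imo,imq,ims,ins,ioq,isv,mnq,noz] rk=13  ker:mns,moq,mqs,nqs
∂1c = 0
c vs im∂2: residual ≠ 0 ⇒ not boundary

cycle:yes boundary:no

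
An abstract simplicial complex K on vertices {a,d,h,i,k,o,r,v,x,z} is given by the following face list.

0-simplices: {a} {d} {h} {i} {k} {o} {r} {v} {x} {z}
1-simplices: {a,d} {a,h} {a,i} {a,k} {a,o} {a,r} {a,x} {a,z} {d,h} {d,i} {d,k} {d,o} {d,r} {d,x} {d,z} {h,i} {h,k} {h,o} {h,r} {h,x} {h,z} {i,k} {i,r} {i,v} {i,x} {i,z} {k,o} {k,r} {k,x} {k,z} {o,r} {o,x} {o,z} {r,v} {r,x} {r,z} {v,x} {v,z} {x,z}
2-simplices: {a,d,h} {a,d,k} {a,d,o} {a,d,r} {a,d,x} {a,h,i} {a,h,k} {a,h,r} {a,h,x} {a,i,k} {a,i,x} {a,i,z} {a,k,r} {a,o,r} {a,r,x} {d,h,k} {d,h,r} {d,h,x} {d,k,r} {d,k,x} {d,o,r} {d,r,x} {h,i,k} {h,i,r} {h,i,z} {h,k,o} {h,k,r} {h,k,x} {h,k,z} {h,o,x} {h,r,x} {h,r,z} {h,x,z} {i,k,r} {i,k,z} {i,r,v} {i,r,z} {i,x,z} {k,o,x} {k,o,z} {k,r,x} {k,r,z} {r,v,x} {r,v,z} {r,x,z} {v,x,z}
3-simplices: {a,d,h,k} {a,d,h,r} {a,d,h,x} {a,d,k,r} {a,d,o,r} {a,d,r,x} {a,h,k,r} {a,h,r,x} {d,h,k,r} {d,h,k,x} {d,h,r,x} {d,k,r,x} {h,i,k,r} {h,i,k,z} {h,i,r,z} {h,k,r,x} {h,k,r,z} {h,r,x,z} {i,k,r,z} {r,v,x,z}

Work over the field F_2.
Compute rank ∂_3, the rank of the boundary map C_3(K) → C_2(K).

rank∂_3=16

n_0=10 n_1=39 n_2=46 n_3=20  [Z2]
∂1: piv[ad,ah,ai,ak,ao,ar,ax,az,iv] rk=9  ker:dh,di,dk,do,dr,dx,dz,hi,hk,ho,hr,hx,hz,ik,ir,ix,iz,ko,kr,kx,kz,or,ox,oz,rv,rx,rz,vx,vz,xz
∂2: piv[adh,adk,ado,adr,adx,ahi,ahk,ahr,ahx,aik,aix,aiz,akr,aor,arx,dkx,hir,hiz,hko,hkz,hox,hrz,hxz,irv,koz,rvx,rvz] rk=27  ker:dhk,dhr,dhx,dkr,dor,drx,hik,hkr,hkx,hrx,ikr,ikz,irz,ixz,kox,krx,krz,rxz,vxz
∂3: piv[adhk,adhr,adhx,adkr,ador,adrx,ahkr,ahrx,dhkx,dkrx,hikr,hikz,hirz,hkrz,hrxz,rvxz] rk=16  ker:dhkr,dhrx,hkrx,ikrz
rk∂_3=16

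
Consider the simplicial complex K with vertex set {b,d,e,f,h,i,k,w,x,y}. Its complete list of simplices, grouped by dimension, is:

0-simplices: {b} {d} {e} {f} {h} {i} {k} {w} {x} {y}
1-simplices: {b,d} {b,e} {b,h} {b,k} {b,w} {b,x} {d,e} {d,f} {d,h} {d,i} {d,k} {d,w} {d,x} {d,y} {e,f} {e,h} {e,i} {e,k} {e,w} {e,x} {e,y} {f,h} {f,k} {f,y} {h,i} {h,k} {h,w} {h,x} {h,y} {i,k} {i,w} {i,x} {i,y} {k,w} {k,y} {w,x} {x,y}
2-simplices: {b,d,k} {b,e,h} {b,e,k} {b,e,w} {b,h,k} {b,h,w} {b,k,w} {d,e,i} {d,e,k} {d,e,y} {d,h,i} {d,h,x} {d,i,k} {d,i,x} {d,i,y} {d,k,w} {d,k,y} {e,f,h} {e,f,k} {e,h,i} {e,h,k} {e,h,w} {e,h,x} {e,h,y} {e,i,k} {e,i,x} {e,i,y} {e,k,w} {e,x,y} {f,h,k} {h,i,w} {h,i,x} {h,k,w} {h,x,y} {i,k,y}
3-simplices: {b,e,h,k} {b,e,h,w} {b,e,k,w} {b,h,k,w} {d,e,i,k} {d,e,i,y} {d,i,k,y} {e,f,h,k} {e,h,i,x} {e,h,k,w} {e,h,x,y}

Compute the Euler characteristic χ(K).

n_0=10 n_1=37 n_2=35 n_3=11
χ=+10−37+35−11=-3

χ(K)=-3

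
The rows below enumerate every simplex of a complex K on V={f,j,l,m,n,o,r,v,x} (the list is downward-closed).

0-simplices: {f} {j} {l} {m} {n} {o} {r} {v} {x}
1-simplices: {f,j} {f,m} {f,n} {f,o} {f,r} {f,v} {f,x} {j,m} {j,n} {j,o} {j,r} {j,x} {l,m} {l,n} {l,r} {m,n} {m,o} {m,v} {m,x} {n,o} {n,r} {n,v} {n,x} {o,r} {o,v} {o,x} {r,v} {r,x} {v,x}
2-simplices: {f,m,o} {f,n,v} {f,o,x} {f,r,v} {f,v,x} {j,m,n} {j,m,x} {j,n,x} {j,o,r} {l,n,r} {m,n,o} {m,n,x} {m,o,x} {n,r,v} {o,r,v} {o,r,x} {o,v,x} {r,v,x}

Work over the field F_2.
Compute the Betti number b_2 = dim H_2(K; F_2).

b_2=2

n_0=9 n_1=29 n_2=18  [Z2]
∂1: piv[fj,fm,fn,fo,fr,fv,fx,lm] rk=8  ker:jm,jn,jo,jr,jx,ln,lr,mn,mo,mv,mx,no,nr,nv,nx,or,ov,ox,rv,rx,vx
∂2: piv[fmo,fnv,fox,frv,fvx,jmn,jmx,jnx,jor,lnr,mno,mox,nrv,orv,orx,ovx] rk=16  ker:mnx,rvx
b_2=(18−16)−0=2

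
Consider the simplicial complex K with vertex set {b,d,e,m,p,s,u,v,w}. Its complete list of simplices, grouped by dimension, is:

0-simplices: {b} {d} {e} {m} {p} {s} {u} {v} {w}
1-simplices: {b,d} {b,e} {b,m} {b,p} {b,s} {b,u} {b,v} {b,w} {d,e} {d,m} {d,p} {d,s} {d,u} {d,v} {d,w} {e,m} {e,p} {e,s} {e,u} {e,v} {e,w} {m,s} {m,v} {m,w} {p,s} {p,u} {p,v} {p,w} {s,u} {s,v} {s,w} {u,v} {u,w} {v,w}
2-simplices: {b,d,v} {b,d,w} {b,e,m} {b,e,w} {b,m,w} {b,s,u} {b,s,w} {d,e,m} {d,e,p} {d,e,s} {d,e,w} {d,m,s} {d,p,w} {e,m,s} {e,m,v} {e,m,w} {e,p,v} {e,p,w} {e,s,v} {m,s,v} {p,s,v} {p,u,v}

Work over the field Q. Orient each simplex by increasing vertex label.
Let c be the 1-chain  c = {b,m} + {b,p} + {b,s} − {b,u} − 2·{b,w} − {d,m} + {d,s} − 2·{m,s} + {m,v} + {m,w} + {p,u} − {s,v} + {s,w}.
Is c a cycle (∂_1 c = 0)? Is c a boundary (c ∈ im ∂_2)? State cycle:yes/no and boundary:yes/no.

n_0=9 n_1=34 n_2=22  [Q]
∂1: piv[bd,be,bm,bp,bs,bu,bv,bw] rk=8  ker:de,dm,dp,ds,du,dv,dw,em,ep,es,eu,ev,ew,ms,mv,mw,ps,pu,pv,pw,su,sv,sw,uv,uw,vw
∂2: piv[bdv,bdw,bem,bew,bmw,bsu,bsw,dem,dep,des,dew,dms,dpw,emv,epv,esv,psv,puv] rk=18  ker:ems,emw,epw,msv
∂1c = 0
c vs im∂2: residual ≠ 0 ⇒ not boundary

cycle:yes boundary:no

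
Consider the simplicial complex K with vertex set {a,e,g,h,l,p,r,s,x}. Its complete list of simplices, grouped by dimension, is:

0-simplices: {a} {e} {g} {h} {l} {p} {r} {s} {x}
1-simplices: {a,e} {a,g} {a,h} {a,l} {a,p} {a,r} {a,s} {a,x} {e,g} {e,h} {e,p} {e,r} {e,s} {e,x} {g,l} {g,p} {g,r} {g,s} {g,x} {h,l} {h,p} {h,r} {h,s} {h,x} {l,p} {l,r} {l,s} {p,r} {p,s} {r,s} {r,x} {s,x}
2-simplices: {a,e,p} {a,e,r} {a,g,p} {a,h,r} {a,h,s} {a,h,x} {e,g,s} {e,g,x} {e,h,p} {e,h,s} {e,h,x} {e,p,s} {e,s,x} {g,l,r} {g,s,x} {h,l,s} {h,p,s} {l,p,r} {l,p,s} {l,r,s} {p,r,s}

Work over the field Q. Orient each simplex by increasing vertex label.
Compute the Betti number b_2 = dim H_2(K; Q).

n_0=9 n_1=32 n_2=21  [Q]
∂1: piv[ae,ag,ah,al,ap,ar,as,ax] rk=8  ker:eg,eh,ep,er,es,ex,gl,gp,gr,gs,gx,hl,hp,hr,hs,hx,lp,lr,ls,pr,ps,rs,rx,sx
∂2: piv[aep,aer,agp,ahr,ahs,ahx,egs,egx,ehp,ehs,ehx,eps,esx,glr,hls,lpr,lps,lrs] rk=18  ker:gsx,hps,prs
b_2=(21−18)−0=3

b_2=3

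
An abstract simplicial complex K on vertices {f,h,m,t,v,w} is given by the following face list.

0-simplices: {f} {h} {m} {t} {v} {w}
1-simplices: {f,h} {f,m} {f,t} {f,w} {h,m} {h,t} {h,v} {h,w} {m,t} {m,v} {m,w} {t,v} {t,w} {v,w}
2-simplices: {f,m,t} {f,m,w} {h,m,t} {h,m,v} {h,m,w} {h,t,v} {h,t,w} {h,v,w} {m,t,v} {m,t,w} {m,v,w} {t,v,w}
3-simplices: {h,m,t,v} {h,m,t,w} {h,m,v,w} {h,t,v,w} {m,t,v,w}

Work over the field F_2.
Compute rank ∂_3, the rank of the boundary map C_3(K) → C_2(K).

n_0=6 n_1=14 n_2=12 n_3=5  [Z2]
∂1: piv[fh,fm,ft,fw,hv] rk=5  ker:hm,ht,hw,mt,mv,mw,tv,tw,vw
∂2: piv[fmt,fmw,hmt,hmv,hmw,htv,htw,hvw] rk=8  ker:mtv,mtw,mvw,tvw
∂3: piv[hmtv,hmtw,hmvw,htvw] rk=4  ker:mtvw
rk∂_3=4

rank∂_3=4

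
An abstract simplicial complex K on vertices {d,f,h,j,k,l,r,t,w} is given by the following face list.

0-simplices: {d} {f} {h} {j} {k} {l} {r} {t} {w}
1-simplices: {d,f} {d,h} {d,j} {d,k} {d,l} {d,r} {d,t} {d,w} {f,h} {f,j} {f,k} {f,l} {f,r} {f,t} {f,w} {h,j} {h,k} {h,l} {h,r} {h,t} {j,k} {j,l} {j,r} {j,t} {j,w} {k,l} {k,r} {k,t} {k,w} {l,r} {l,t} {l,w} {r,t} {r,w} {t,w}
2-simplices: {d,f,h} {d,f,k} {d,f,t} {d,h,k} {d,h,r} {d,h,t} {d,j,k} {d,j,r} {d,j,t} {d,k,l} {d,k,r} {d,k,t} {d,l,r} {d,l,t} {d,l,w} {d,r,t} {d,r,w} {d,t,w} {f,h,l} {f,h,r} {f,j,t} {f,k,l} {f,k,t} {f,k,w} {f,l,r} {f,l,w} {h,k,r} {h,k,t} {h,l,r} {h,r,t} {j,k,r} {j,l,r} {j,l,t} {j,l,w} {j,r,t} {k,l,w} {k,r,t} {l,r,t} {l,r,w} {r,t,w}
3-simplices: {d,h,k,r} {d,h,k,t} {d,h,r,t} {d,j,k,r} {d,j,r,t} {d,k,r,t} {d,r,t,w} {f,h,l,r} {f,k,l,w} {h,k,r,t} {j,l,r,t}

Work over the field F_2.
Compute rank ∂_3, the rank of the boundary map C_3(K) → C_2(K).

rank∂_3=10

n_0=9 n_1=35 n_2=40 n_3=11  [Z2]
∂1: piv[df,dh,dj,dk,dl,dr,dt,dw] rk=8  ker:fh,fj,fk,fl,fr,ft,fw,hj,hk,hl,hr,ht,jk,jl,jr,jt,jw,kl,kr,kt,kw,lr,lt,lw,rt,rw,tw
∂2: piv[dfh,dfk,dft,dhk,dhr,dht,djk,djr,djt,dkl,dkr,dkt,dlr,dlt,dlw,drt,drw,dtw,fhl,fhr,fjt,fkl,fkw,flw,jlr,jlw] rk=26  ker:fkt,flr,hkr,hkt,hlr,hrt,jkr,jlt,jrt,klw,krt,lrt,lrw,rtw
∂3: piv[dhkr,dhkt,dhrt,djkr,djrt,dkrt,drtw,fhlr,fklw,jlrt] rk=10  ker:hkrt
rk∂_3=10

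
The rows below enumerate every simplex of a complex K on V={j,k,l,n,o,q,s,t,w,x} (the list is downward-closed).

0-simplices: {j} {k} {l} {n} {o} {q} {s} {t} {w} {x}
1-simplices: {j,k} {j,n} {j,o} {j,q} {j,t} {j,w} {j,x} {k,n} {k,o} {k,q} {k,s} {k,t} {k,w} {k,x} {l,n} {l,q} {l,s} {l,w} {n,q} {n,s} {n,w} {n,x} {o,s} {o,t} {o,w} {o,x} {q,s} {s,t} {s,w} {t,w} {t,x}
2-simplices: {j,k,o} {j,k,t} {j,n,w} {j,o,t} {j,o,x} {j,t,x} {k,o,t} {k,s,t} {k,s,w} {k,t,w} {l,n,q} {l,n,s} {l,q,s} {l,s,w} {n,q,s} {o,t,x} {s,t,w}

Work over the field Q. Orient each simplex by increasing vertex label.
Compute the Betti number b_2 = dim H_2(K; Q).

n_0=10 n_1=31 n_2=17  [Q]
∂1: piv[jk,jn,jo,jq,jt,jw,jx,ks,ln] rk=9  ker:kn,ko,kq,kt,kw,kx,lq,ls,lw,nq,ns,nw,nx,os,ot,ow,ox,qs,st,sw,tw,tx
∂2: piv[jko,jkt,jnw,jot,jox,jtx,kst,ksw,ktw,lnq,lns,lqs,lsw] rk=13  ker:kot,nqs,otx,stw
b_2=(17−13)−0=4

b_2=4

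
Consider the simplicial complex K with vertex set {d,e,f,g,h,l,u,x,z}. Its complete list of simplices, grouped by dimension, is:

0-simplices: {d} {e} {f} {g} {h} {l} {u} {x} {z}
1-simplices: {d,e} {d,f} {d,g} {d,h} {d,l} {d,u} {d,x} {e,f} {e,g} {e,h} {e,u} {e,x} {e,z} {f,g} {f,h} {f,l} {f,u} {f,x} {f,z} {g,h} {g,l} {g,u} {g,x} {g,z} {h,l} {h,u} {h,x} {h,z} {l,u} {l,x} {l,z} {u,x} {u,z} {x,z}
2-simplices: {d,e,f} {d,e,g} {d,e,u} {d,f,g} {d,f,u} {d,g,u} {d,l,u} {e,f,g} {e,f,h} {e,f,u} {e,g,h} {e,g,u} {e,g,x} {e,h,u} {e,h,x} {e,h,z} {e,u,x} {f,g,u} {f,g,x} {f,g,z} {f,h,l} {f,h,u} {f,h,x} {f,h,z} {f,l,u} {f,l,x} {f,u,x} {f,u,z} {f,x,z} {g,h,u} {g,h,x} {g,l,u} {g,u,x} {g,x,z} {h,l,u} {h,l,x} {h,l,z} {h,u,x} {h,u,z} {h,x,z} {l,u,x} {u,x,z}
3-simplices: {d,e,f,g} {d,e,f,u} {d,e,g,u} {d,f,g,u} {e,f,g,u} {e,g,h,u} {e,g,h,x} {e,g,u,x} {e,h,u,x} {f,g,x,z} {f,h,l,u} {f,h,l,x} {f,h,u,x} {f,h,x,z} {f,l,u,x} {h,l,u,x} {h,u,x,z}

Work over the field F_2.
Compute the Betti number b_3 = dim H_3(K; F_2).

b_3=2

n_0=9 n_1=34 n_2=42 n_3=17  [Z2]
∂1: piv[de,df,dg,dh,dl,du,dx,ez] rk=8  ker:ef,eg,eh,eu,ex,fg,fh,fl,fu,fx,fz,gh,gl,gu,gx,gz,hl,hu,hx,hz,lu,lx,lz,ux,uz,xz
∂2: piv[def,deg,deu,dfg,dfu,dgu,dlu,efh,egh,egx,ehu,ehx,ehz,eux,fgx,fgz,fhl,fhz,flu,flx,fuz,fxz,glu,hlz] rk=24  ker:efg,efu,egu,fgu,fhu,fhx,fux,ghu,ghx,gux,gxz,hlu,hlx,hux,huz,hxz,lux,uxz
∂3: piv[defg,defu,degu,dfgu,eghu,eghx,egux,ehux,fgxz,fhlu,fhlx,fhux,fhxz,flux,huxz] rk=15  ker:efgu,hlux
b_3=(17−15)−0=2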